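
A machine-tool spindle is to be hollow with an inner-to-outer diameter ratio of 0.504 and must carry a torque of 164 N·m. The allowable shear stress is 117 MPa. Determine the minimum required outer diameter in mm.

For a hollow shaft with d_i/d_o = 0.504: τ_max = 16T/(π d_o³ (1−k⁴)), so d_o = [16T/(π τ_allow (1−k⁴))]^(1/3) = [16·164.0/(π·1.17×10^8·0.9355)]^(1/3) = 0.01969 m.

19.7 mm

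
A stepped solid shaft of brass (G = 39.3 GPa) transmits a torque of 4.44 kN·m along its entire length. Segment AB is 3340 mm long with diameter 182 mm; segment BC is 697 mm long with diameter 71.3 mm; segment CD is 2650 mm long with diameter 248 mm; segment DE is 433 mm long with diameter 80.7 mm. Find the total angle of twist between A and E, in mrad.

J_AB = π(0.182)⁴/32 = 1.08×10^-4 m⁴; J_BC = π(0.0713)⁴/32 = 2.54×10^-6 m⁴; J_CD = π(0.248)⁴/32 = 3.71×10^-4 m⁴; J_DE = π(0.0807)⁴/32 = 4.16×10^-6 m⁴.
θ = (T/G)·Σ L_i/J_i = (4440/39.3×10⁹)·(3.34/1.08×10^-4 + 0.697/2.54×10^-6 + 2.65/3.71×10^-4 + 0.433/4.16×10^-6) = 0.04709 rad.

47.1 mrad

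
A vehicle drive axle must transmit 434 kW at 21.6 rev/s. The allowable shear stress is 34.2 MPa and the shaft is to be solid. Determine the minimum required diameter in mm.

ω = 2π·21.6 = 135.7 rad/s, so T = P/ω = 434×10³ / 135.7 = 3198 N·m.
For a solid shaft τ_max = 16T/(πd³), so d = (16T/(π τ_allow))^(1/3) = (16·3198/(π·3.42×10^7))^(1/3) = 0.07809 m.

78.1 mm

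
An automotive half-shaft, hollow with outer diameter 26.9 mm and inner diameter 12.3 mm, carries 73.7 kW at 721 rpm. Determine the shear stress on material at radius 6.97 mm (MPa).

ω = 2π·721/60 = 75.50 rad/s, so T = P/ω = 73.7×10³ / 75.50 = 976.1 N·m.
J = π(d_o⁴ − d_i⁴)/32 = π(0.0269⁴ − 0.0123⁴)/32 = 4.916×10^-8 m⁴.
Shear stress varies linearly with radius: τ = T·r/J = 976.1 × 0.00697 / 4.916×10^-8 = 1.384×10^8 Pa.

138 MPa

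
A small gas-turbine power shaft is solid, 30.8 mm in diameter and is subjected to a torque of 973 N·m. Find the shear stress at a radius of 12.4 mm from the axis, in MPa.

137 MPa

J = πd⁴/32 = π(0.0308)⁴/32 = 8.835×10^-8 m⁴.
Shear stress varies linearly with radius: τ = T·r/J = 973.0 × 0.0124 / 8.835×10^-8 = 1.366×10^8 Pa.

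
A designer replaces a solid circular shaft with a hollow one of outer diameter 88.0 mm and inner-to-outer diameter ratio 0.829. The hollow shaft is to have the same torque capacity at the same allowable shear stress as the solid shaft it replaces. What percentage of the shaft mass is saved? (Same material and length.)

52.1 %

Equal τ_max and T ⇒ the solid shaft needs d_s³ = d_o³(1−k⁴), so d_s = 88.0·(1−0.829⁴)^(1/3) = 71.11 mm.
Area ratio A_h/A_s = d_o²(1−k²)/d_s² = (1−k²)/(1−k⁴)^(2/3) = 0.4789.
Mass saving = 1 − 0.4789 = 52.1 %.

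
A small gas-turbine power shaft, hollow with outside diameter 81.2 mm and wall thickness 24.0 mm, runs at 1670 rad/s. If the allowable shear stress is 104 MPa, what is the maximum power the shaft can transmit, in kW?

17700 kW

J = π(d_o⁴ − d_i⁴)/32 = π(0.0812⁴ − 0.0332⁴)/32 = 4.149×10^-6 m⁴.
T_max = τ_allow·J/r = 1.04×10^8 × 4.149×10^-6 / 0.0406 = 10630 N·m.
ω = 1670 rad/s, so P_max = T_max·ω = 1.775×10^7 W.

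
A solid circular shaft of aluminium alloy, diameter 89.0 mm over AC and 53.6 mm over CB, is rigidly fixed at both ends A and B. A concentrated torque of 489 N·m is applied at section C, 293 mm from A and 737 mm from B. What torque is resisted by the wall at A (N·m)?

Compatibility: T_A·a/J_AC = T_B·b/J_CB with T_A + T_B = T₀.
J_AC = 6.16×10^-6 m⁴, J_CB = 8.10×10^-7 m⁴, so T_A = T₀·(J_AC/a)/((J_AC/a)+(J_CB/b)) = 464.7 N·m, T_B = 24.30 N·m.

465 N·m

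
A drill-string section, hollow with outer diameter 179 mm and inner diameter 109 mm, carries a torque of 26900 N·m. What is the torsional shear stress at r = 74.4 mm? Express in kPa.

J = π(d_o⁴ − d_i⁴)/32 = π(0.179⁴ − 0.109⁴)/32 = 8.693×10^-5 m⁴.
Shear stress varies linearly with radius: τ = T·r/J = 26900 × 0.0744 / 8.693×10^-5 = 2.302×10^7 Pa.

23000 kPa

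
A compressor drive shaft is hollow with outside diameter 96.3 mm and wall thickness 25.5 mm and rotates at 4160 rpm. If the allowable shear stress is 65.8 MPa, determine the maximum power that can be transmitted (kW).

J = π(d_o⁴ − d_i⁴)/32 = π(0.0963⁴ − 0.0453⁴)/32 = 8.030×10^-6 m⁴.
T_max = τ_allow·J/r = 6.58×10^7 × 8.030×10^-6 / 0.0481 = 10970 N·m.
ω = 2π·4160/60 = 435.6 rad/s, so P_max = T_max·ω = 4.780×10^6 W.

4780 kW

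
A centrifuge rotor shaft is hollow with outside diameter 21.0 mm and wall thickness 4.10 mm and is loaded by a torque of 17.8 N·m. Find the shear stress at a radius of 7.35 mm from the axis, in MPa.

7.95 MPa

J = π(d_o⁴ − d_i⁴)/32 = π(0.0210⁴ − 0.0128⁴)/32 = 1.646×10^-8 m⁴.
Shear stress varies linearly with radius: τ = T·r/J = 17.80 × 0.00735 / 1.646×10^-8 = 7.949×10^6 Pa.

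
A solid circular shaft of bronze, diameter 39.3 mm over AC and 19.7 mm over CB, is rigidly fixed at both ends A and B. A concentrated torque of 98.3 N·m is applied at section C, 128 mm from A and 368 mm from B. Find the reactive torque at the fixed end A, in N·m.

96.2 N·m

Compatibility: T_A·a/J_AC = T_B·b/J_CB with T_A + T_B = T₀.
J_AC = 2.34×10^-7 m⁴, J_CB = 1.48×10^-8 m⁴, so T_A = T₀·(J_AC/a)/((J_AC/a)+(J_CB/b)) = 96.19 N·m, T_B = 2.112 N·m.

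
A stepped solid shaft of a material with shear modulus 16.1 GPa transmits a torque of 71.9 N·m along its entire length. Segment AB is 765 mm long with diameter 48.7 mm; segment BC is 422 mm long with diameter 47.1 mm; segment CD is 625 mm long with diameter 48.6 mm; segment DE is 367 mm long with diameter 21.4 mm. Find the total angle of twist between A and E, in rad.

0.0948 rad

J_AB = π(0.0487)⁴/32 = 5.52×10^-7 m⁴; J_BC = π(0.0471)⁴/32 = 4.83×10^-7 m⁴; J_CD = π(0.0486)⁴/32 = 5.48×10^-7 m⁴; J_DE = π(0.0214)⁴/32 = 2.06×10^-8 m⁴.
θ = (T/G)·Σ L_i/J_i = (71.90/16.1×10⁹)·(0.765/5.52×10^-7 + 0.422/4.83×10^-7 + 0.625/5.48×10^-7 + 0.367/2.06×10^-8) = 0.09478 rad.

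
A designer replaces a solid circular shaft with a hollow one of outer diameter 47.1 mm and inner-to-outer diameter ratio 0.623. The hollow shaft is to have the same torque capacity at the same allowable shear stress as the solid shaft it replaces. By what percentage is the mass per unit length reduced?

31.8 %

Equal τ_max and T ⇒ the solid shaft needs d_s³ = d_o³(1−k⁴), so d_s = 47.1·(1−0.623⁴)^(1/3) = 44.61 mm.
Area ratio A_h/A_s = d_o²(1−k²)/d_s² = (1−k²)/(1−k⁴)^(2/3) = 0.6822.
Mass saving = 1 − 0.6822 = 31.8 %.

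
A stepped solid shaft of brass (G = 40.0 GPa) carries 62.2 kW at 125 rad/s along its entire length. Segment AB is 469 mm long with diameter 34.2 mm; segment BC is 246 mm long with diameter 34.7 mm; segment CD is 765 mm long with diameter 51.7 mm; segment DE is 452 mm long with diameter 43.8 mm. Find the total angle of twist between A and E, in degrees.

ω = 125 rad/s, so T = P/ω = 62.2×10³ / 125.0 = 497.6 N·m.
J_AB = π(0.0342)⁴/32 = 1.34×10^-7 m⁴; J_BC = π(0.0347)⁴/32 = 1.42×10^-7 m⁴; J_CD = π(0.0517)⁴/32 = 7.01×10^-7 m⁴; J_DE = π(0.0438)⁴/32 = 3.61×10^-7 m⁴.
θ = (T/G)·Σ L_i/J_i = (497.6/40.0×10⁹)·(0.469/1.34×10^-7 + 0.246/1.42×10^-7 + 0.765/7.01×10^-7 + 0.452/3.61×10^-7) = 0.09407 rad.

5.39°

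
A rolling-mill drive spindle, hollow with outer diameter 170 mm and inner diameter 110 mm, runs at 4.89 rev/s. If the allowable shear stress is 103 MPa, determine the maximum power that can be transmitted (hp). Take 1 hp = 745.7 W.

J = π(d_o⁴ − d_i⁴)/32 = π(0.170⁴ − 0.110⁴)/32 = 6.762×10^-5 m⁴.
T_max = τ_allow·J/r = 1.03×10^8 × 6.762×10^-5 / 0.0850 = 81940 N·m.
ω = 2π·4.89 = 30.72 rad/s, so P_max = T_max·ω = 2.518×10^6 W.

3380 hp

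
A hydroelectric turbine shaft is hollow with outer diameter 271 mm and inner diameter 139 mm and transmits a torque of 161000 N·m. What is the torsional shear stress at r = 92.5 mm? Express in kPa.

J = π(d_o⁴ − d_i⁴)/32 = π(0.271⁴ − 0.139⁴)/32 = 4.929×10^-4 m⁴.
Shear stress varies linearly with radius: τ = T·r/J = 161000 × 0.0925 / 4.929×10^-4 = 3.022×10^7 Pa.

30200 kPa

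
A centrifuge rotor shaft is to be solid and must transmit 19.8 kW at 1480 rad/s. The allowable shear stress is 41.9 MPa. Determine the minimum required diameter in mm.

11.8 mm

ω = 1480 rad/s, so T = P/ω = 19.8×10³ / 1480 = 13.38 N·m.
For a solid shaft τ_max = 16T/(πd³), so d = (16T/(π τ_allow))^(1/3) = (16·13.38/(π·4.19×10^7))^(1/3) = 0.01176 m.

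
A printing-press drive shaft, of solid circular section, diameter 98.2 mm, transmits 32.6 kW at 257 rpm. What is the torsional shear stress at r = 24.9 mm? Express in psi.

479 psi

ω = 2π·257/60 = 26.91 rad/s, so T = P/ω = 32.6×10³ / 26.91 = 1211 N·m.
J = πd⁴/32 = π(0.0982)⁴/32 = 9.129×10^-6 m⁴.
Shear stress varies linearly with radius: τ = T·r/J = 1211 × 0.0249 / 9.129×10^-6 = 3.304×10^6 Pa.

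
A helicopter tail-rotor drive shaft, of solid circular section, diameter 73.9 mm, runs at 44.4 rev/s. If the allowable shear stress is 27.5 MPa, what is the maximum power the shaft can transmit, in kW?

608 kW

J = πd⁴/32 = π(0.0739)⁴/32 = 2.928×10^-6 m⁴.
T_max = τ_allow·J/r = 2.75×10^7 × 2.928×10^-6 / 0.0370 = 2179 N·m.
ω = 2π·44.4 = 279.0 rad/s, so P_max = T_max·ω = 6.079×10^5 W.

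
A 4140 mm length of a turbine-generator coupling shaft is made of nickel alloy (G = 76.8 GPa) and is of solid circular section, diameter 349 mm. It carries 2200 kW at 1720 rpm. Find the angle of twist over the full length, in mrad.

ω = 2π·1720/60 = 180.1 rad/s, so T = P/ω = 2200×10³ / 180.1 = 12210 N·m.
J = πd⁴/32 = π(0.349)⁴/32 = 1.456×10^-3 m⁴.
θ = T·L/(G·J) = 12210 × 4.14 / (76.8×10⁹ × 1.456×10^-3) = 4.521×10^-4 rad.

0.452 mrad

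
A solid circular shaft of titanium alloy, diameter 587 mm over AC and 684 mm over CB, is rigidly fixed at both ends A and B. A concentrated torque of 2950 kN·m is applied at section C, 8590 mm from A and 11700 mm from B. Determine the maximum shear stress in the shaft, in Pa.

3.16e7 Pa

Compatibility: T_A·a/J_AC = T_B·b/J_CB with T_A + T_B = T₀.
J_AC = 0.0117 m⁴, J_CB = 0.0215 m⁴, so T_A = T₀·(J_AC/a)/((J_AC/a)+(J_CB/b)) = 1.253e6 N·m, T_B = 1.697e6 N·m.
τ in each portion: τ_AC = 3.16×10^7 Pa, τ_CB = 2.70×10^7 Pa; maximum is in AC.
τ_max = T_AC·r/J = 1.253e6·0.293/0.0117 = 3.156×10^7 Pa.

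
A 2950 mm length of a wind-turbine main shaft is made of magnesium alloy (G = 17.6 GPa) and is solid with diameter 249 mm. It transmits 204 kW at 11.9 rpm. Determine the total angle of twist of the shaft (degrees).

ω = 2π·11.9/60 = 1.246 rad/s, so T = P/ω = 204×10³ / 1.246 = 163700 N·m.
J = πd⁴/32 = π(0.249)⁴/32 = 3.774×10^-4 m⁴.
θ = T·L/(G·J) = 163700 × 2.95 / (17.6×10⁹ × 3.774×10^-4) = 0.07271 rad.

4.17°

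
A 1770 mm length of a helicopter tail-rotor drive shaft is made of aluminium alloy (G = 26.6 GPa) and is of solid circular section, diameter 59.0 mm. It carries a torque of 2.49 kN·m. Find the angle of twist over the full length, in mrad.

J = πd⁴/32 = π(0.0590)⁴/32 = 1.190×10^-6 m⁴.
θ = T·L/(G·J) = 2490 × 1.77 / (26.6×10⁹ × 1.190×10^-6) = 0.1393 rad.

139 mrad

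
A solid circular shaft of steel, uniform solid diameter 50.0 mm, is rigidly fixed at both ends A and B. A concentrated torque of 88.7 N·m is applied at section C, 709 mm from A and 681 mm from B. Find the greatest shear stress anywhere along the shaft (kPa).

With uniform GJ and both ends fixed, compatibility θ_AC = θ_CB gives T_A·a = T_B·b, together with T_A + T_B = T₀.
T_A = T₀·b/(a+b) = 88.70·681/1390 = 43.46 N·m; T_B = 45.24 N·m.
τ in each portion: τ_AC = 1.77×10^6 Pa, τ_CB = 1.84×10^6 Pa; maximum is in CB.
τ_max = T_CB·r/J = 45.24·0.0250/6.14×10^-7 = 1.843×10^6 Pa.

1840 kPa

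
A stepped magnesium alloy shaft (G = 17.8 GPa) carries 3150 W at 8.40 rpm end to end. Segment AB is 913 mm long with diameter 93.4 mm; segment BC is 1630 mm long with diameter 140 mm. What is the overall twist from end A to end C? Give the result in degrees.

1.91°

ω = 2π·8.40/60 = 0.8796 rad/s, so T = P/ω = 3150 / 0.8796 = 3581 N·m.
J_AB = π(0.0934)⁴/32 = 7.47×10^-6 m⁴; J_BC = π(0.140)⁴/32 = 3.77×10^-5 m⁴.
θ = (T/G)·Σ L_i/J_i = (3581/17.8×10⁹)·(0.913/7.47×10^-6 + 1.63/3.77×10^-5) = 0.03328 rad.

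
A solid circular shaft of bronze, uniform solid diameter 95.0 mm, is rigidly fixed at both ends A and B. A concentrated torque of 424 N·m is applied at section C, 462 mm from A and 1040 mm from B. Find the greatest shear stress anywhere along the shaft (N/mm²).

1.74 N/mm²

With uniform GJ and both ends fixed, compatibility θ_AC = θ_CB gives T_A·a = T_B·b, together with T_A + T_B = T₀.
T_A = T₀·b/(a+b) = 424.0·1040/1502 = 293.6 N·m; T_B = 130.4 N·m.
τ in each portion: τ_AC = 1.74×10^6 Pa, τ_CB = 7.75×10^5 Pa; maximum is in AC.
τ_max = T_AC·r/J = 293.6·0.0475/8.00×10^-6 = 1.744×10^6 Pa.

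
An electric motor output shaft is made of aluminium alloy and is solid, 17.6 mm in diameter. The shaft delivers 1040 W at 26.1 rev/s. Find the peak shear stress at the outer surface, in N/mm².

5.92 N/mm²

ω = 2π·26.1 = 164.0 rad/s, so T = P/ω = 1040 / 164.0 = 6.342 N·m.
J = πd⁴/32 = π(0.0176)⁴/32 = 9.420×10^-9 m⁴.
τ_max = T·r/J = 6.342 × 0.00880 / 9.420×10^-9 = 5.924×10^6 Pa.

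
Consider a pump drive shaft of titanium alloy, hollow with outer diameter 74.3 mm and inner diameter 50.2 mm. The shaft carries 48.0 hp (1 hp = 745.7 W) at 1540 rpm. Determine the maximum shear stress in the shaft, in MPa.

3.48 MPa

ω = 2π·1540/60 = 161.3 rad/s, so T = P/ω = 48.0×745.7 / 161.3 = 222.0 N·m.
J = π(d_o⁴ − d_i⁴)/32 = π(0.0743⁴ − 0.0502⁴)/32 = 2.368×10^-6 m⁴.
τ_max = T·r/J = 222.0 × 0.0371 / 2.368×10^-6 = 3.481×10^6 Pa.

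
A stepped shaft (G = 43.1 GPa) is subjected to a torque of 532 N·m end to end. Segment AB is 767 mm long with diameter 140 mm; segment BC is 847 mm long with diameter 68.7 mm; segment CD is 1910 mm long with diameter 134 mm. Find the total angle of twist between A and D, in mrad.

J_AB = π(0.140)⁴/32 = 3.77×10^-5 m⁴; J_BC = π(0.0687)⁴/32 = 2.19×10^-6 m⁴; J_CD = π(0.134)⁴/32 = 3.17×10^-5 m⁴.
θ = (T/G)·Σ L_i/J_i = (532.0/43.1×10⁹)·(0.767/3.77×10^-5 + 0.847/2.19×10^-6 + 1.91/3.17×10^-5) = 5.777×10^-3 rad.

5.78 mrad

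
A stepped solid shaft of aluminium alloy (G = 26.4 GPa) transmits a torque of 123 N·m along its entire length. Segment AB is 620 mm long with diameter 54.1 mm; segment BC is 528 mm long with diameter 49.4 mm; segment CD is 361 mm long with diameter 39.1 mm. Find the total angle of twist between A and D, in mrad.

15.0 mrad

J_AB = π(0.0541)⁴/32 = 8.41×10^-7 m⁴; J_BC = π(0.0494)⁴/32 = 5.85×10^-7 m⁴; J_CD = π(0.0391)⁴/32 = 2.29×10^-7 m⁴.
θ = (T/G)·Σ L_i/J_i = (123.0/26.4×10⁹)·(0.620/8.41×10^-7 + 0.528/5.85×10^-7 + 0.361/2.29×10^-7) = 0.01497 rad.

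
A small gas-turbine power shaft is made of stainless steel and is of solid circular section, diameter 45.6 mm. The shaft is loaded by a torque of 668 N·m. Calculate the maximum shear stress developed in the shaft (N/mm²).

J = πd⁴/32 = π(0.0456)⁴/32 = 4.245×10^-7 m⁴.
τ_max = T·r/J = 668.0 × 0.0228 / 4.245×10^-7 = 3.588×10^7 Pa.

35.9 N/mm²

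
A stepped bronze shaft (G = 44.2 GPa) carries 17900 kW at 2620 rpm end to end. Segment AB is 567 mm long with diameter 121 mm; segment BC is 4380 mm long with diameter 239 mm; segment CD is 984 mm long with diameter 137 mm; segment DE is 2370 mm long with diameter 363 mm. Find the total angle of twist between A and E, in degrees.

5.96°

ω = 2π·2620/60 = 274.4 rad/s, so T = P/ω = 17900×10³ / 274.4 = 65240 N·m.
J_AB = π(0.121)⁴/32 = 2.10×10^-5 m⁴; J_BC = π(0.239)⁴/32 = 3.20×10^-4 m⁴; J_CD = π(0.137)⁴/32 = 3.46×10^-5 m⁴; J_DE = π(0.363)⁴/32 = 1.70×10^-3 m⁴.
θ = (T/G)·Σ L_i/J_i = (65240/44.2×10⁹)·(0.567/2.10×10^-5 + 4.38/3.20×10^-4 + 0.984/3.46×10^-5 + 2.37/1.70×10^-3) = 0.1040 rad.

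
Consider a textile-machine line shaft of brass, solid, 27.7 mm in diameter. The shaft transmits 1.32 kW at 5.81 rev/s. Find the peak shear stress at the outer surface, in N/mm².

8.66 N/mm²

ω = 2π·5.81 = 36.51 rad/s, so T = P/ω = 1.32×10³ / 36.51 = 36.16 N·m.
J = πd⁴/32 = π(0.0277)⁴/32 = 5.780×10^-8 m⁴.
τ_max = T·r/J = 36.16 × 0.0138 / 5.780×10^-8 = 8.665×10^6 Pa.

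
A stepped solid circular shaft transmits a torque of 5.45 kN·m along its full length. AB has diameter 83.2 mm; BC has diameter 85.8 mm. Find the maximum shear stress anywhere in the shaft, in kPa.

48200 kPa

Under the same torque, τ_max = 16T/(πd³) is largest where d is smallest — segment AB (d = 83.2 mm).
τ_max = 16·5450/(π·(0.0832)³) = 4.819×10^7 Pa.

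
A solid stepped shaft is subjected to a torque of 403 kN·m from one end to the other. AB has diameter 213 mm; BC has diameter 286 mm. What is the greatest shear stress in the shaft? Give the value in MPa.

212 MPa

Under the same torque, τ_max = 16T/(πd³) is largest where d is smallest — segment AB (d = 213 mm).
τ_max = 16·403000/(π·(0.213)³) = 2.124×10^8 Pa.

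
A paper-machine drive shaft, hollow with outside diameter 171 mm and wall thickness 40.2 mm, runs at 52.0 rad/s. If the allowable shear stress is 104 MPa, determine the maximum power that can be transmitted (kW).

4890 kW

J = π(d_o⁴ − d_i⁴)/32 = π(0.171⁴ − 0.0906⁴)/32 = 7.733×10^-5 m⁴.
T_max = τ_allow·J/r = 1.04×10^8 × 7.733×10^-5 / 0.0855 = 94060 N·m.
ω = 52.0 rad/s, so P_max = T_max·ω = 4.891×10^6 W.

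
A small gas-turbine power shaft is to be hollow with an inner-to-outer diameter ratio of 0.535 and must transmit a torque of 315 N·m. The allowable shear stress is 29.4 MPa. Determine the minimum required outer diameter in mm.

39.0 mm

For a hollow shaft with d_i/d_o = 0.535: τ_max = 16T/(π d_o³ (1−k⁴)), so d_o = [16T/(π τ_allow (1−k⁴))]^(1/3) = [16·315.0/(π·2.94×10^7·0.9181)]^(1/3) = 0.03903 m.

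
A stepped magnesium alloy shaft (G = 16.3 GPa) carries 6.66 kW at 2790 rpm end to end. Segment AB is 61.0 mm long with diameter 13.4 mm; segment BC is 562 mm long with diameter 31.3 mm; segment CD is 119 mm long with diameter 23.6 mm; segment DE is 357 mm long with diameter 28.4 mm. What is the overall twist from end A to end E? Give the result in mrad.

ω = 2π·2790/60 = 292.2 rad/s, so T = P/ω = 6.66×10³ / 292.2 = 22.80 N·m.
J_AB = π(0.0134)⁴/32 = 3.17×10^-9 m⁴; J_BC = π(0.0313)⁴/32 = 9.42×10^-8 m⁴; J_CD = π(0.0236)⁴/32 = 3.05×10^-8 m⁴; J_DE = π(0.0284)⁴/32 = 6.39×10^-8 m⁴.
θ = (T/G)·Σ L_i/J_i = (22.80/16.3×10⁹)·(0.0610/3.17×10^-9 + 0.562/9.42×10^-8 + 0.119/3.05×10^-8 + 0.357/6.39×10^-8) = 0.04857 rad.

48.6 mrad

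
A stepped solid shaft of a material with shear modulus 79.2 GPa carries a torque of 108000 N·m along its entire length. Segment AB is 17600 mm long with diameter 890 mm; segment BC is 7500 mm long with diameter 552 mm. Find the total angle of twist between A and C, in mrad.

1.51 mrad

J_AB = π(0.890)⁴/32 = 0.0616 m⁴; J_BC = π(0.552)⁴/32 = 9.11×10^-3 m⁴.
θ = (T/G)·Σ L_i/J_i = (108000/79.2×10⁹)·(17.6/0.0616 + 7.50/9.11×10^-3) = 1.512×10^-3 rad.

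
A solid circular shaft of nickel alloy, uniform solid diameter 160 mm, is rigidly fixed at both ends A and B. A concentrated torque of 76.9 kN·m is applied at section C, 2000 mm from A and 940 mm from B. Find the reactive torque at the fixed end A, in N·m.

With uniform GJ and both ends fixed, compatibility θ_AC = θ_CB gives T_A·a = T_B·b, together with T_A + T_B = T₀.
T_A = T₀·b/(a+b) = 76900·940/2940 = 24590 N·m; T_B = 52310 N·m.

24600 N·m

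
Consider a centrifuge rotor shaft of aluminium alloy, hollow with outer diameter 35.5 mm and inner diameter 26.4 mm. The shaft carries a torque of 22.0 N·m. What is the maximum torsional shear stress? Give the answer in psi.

523 psi

J = π(d_o⁴ − d_i⁴)/32 = π(0.0355⁴ − 0.0264⁴)/32 = 1.082×10^-7 m⁴.
τ_max = T·r/J = 22.00 × 0.0177 / 1.082×10^-7 = 3.608×10^6 Pa.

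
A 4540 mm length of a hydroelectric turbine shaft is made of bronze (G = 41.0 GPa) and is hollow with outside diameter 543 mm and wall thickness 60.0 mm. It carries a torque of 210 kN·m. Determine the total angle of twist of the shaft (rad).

J = π(d_o⁴ − d_i⁴)/32 = π(0.543⁴ − 0.423⁴)/32 = 5.392×10^-3 m⁴.
θ = T·L/(G·J) = 210000 × 4.54 / (41.0×10⁹ × 5.392×10^-3) = 4.313×10^-3 rad.

0.00431 rad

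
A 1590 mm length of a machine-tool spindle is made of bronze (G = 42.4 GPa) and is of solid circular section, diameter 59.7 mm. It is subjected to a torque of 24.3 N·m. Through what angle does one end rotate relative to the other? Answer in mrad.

0.731 mrad

J = πd⁴/32 = π(0.0597)⁴/32 = 1.247×10^-6 m⁴.
θ = T·L/(G·J) = 24.30 × 1.59 / (42.4×10⁹ × 1.247×10^-6) = 7.307×10^-4 rad.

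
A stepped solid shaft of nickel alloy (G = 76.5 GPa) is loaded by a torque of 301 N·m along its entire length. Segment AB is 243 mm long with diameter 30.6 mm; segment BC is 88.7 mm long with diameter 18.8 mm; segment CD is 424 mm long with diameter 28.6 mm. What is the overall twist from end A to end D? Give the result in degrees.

J_AB = π(0.0306)⁴/32 = 8.61×10^-8 m⁴; J_BC = π(0.0188)⁴/32 = 1.23×10^-8 m⁴; J_CD = π(0.0286)⁴/32 = 6.57×10^-8 m⁴.
θ = (T/G)·Σ L_i/J_i = (301.0/76.5×10⁹)·(0.243/8.61×10^-8 + 0.0887/1.23×10^-8 + 0.424/6.57×10^-8) = 0.06496 rad.

3.72°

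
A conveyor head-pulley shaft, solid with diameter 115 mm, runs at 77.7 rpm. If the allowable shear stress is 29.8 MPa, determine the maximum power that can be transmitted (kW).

J = πd⁴/32 = π(0.115)⁴/32 = 1.717×10^-5 m⁴.
T_max = τ_allow·J/r = 2.98×10^7 × 1.717×10^-5 / 0.0575 = 8899 N·m.
ω = 2π·77.7/60 = 8.137 rad/s, so P_max = T_max·ω = 7.241×10^4 W.

72.4 kW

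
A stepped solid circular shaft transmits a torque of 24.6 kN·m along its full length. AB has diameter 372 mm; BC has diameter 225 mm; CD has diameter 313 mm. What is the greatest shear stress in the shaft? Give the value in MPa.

Under the same torque, τ_max = 16T/(πd³) is largest where d is smallest — segment BC (d = 225 mm).
τ_max = 16·24600/(π·(0.225)³) = 1.100×10^7 Pa.

11.0 MPa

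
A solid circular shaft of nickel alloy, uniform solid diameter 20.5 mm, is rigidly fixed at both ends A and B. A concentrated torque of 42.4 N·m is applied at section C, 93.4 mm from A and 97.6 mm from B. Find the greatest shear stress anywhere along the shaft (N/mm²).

12.8 N/mm²

With uniform GJ and both ends fixed, compatibility θ_AC = θ_CB gives T_A·a = T_B·b, together with T_A + T_B = T₀.
T_A = T₀·b/(a+b) = 42.40·97.6/191.0 = 21.67 N·m; T_B = 20.73 N·m.
τ in each portion: τ_AC = 1.28×10^7 Pa, τ_CB = 1.23×10^7 Pa; maximum is in AC.
τ_max = T_AC·r/J = 21.67·0.0103/1.73×10^-8 = 1.281×10^7 Pa.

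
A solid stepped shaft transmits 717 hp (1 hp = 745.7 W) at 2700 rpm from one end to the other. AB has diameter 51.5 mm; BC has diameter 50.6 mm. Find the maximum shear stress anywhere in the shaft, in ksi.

ω = 2π·2700/60 = 282.7 rad/s, so T = P/ω = 717×745.7 / 282.7 = 1891 N·m.
Under the same torque, τ_max = 16T/(πd³) is largest where d is smallest — segment BC (d = 50.6 mm).
τ_max = 16·1891/(π·(0.0506)³) = 7.434×10^7 Pa.

10.8 ksi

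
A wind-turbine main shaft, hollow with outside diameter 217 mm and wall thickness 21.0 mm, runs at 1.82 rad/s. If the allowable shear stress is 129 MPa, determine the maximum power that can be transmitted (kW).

J = π(d_o⁴ − d_i⁴)/32 = π(0.217⁴ − 0.175⁴)/32 = 1.256×10^-4 m⁴.
T_max = τ_allow·J/r = 1.29×10^8 × 1.256×10^-4 / 0.108 = 149300 N·m.
ω = 1.82 rad/s, so P_max = T_max·ω = 2.718×10^5 W.

272 kW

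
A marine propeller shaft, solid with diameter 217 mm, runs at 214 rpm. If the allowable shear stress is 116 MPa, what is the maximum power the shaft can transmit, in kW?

J = πd⁴/32 = π(0.217)⁴/32 = 2.177×10^-4 m⁴.
T_max = τ_allow·J/r = 1.16×10^8 × 2.177×10^-4 / 0.108 = 232700 N·m.
ω = 2π·214/60 = 22.41 rad/s, so P_max = T_max·ω = 5.216×10^6 W.

5220 kW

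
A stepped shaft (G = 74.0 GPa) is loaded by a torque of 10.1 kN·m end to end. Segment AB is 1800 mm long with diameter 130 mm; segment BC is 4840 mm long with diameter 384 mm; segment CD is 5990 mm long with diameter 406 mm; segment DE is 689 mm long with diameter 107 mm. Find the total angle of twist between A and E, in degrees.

J_AB = π(0.130)⁴/32 = 2.80×10^-5 m⁴; J_BC = π(0.384)⁴/32 = 2.13×10^-3 m⁴; J_CD = π(0.406)⁴/32 = 2.67×10^-3 m⁴; J_DE = π(0.107)⁴/32 = 1.29×10^-5 m⁴.
θ = (T/G)·Σ L_i/J_i = (10100/74.0×10⁹)·(1.80/2.80×10^-5 + 4.84/2.13×10^-3 + 5.99/2.67×10^-3 + 0.689/1.29×10^-5) = 0.01669 rad.

0.956°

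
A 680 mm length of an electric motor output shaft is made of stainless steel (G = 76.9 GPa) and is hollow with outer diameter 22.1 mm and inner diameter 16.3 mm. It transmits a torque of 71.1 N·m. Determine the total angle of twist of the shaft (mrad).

J = π(d_o⁴ − d_i⁴)/32 = π(0.0221⁴ − 0.0163⁴)/32 = 1.649×10^-8 m⁴.
θ = T·L/(G·J) = 71.10 × 0.680 / (76.9×10⁹ × 1.649×10^-8) = 0.03813 rad.

38.1 mrad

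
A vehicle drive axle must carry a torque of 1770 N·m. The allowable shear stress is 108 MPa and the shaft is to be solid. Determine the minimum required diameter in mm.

43.7 mm

For a solid shaft τ_max = 16T/(πd³), so d = (16T/(π τ_allow))^(1/3) = (16·1770/(π·1.08×10^8))^(1/3) = 0.04370 m.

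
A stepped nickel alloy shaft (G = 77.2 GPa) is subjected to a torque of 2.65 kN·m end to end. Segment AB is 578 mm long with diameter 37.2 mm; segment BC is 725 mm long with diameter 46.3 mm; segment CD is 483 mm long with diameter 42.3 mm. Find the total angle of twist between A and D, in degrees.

12.2°

J_AB = π(0.0372)⁴/32 = 1.88×10^-7 m⁴; J_BC = π(0.0463)⁴/32 = 4.51×10^-7 m⁴; J_CD = π(0.0423)⁴/32 = 3.14×10^-7 m⁴.
θ = (T/G)·Σ L_i/J_i = (2650/77.2×10⁹)·(0.578/1.88×10^-7 + 0.725/4.51×10^-7 + 0.483/3.14×10^-7) = 0.2134 rad.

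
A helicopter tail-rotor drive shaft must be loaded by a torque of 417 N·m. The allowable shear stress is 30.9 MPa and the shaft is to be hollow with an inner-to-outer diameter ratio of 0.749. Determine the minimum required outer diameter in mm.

46.5 mm

For a hollow shaft with d_i/d_o = 0.749: τ_max = 16T/(π d_o³ (1−k⁴)), so d_o = [16T/(π τ_allow (1−k⁴))]^(1/3) = [16·417.0/(π·3.09×10^7·0.6853)]^(1/3) = 0.04646 m.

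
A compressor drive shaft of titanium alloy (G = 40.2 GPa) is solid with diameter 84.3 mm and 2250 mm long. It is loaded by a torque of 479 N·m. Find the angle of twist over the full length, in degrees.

J = πd⁴/32 = π(0.0843)⁴/32 = 4.958×10^-6 m⁴.
θ = T·L/(G·J) = 479.0 × 2.25 / (40.2×10⁹ × 4.958×10^-6) = 5.407×10^-3 rad.

0.310°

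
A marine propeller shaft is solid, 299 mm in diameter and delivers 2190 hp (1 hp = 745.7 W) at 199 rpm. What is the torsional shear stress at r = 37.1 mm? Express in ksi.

ω = 2π·199/60 = 20.84 rad/s, so T = P/ω = 2190×745.7 / 20.84 = 78370 N·m.
J = πd⁴/32 = π(0.299)⁴/32 = 7.847×10^-4 m⁴.
Shear stress varies linearly with radius: τ = T·r/J = 78370 × 0.0371 / 7.847×10^-4 = 3.705×10^6 Pa.

0.537 ksi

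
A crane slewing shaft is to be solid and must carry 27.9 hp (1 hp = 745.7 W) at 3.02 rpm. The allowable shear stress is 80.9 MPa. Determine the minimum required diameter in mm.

161 mm

ω = 2π·3.02/60 = 0.3163 rad/s, so T = P/ω = 27.9×745.7 / 0.3163 = 65790 N·m.
For a solid shaft τ_max = 16T/(πd³), so d = (16T/(π τ_allow))^(1/3) = (16·65790/(π·8.09×10^7))^(1/3) = 0.1606 m.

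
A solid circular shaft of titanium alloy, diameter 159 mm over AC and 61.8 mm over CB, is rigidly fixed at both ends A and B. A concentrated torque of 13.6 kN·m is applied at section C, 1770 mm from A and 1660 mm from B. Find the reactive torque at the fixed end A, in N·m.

Compatibility: T_A·a/J_AC = T_B·b/J_CB with T_A + T_B = T₀.
J_AC = 6.27×10^-5 m⁴, J_CB = 1.43×10^-6 m⁴, so T_A = T₀·(J_AC/a)/((J_AC/a)+(J_CB/b)) = 13280 N·m, T_B = 323.1 N·m.

13300 N·m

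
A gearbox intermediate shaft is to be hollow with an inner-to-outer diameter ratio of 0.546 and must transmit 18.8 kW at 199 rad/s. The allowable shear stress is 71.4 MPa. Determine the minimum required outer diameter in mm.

ω = 199 rad/s, so T = P/ω = 18.8×10³ / 199.0 = 94.47 N·m.
For a hollow shaft with d_i/d_o = 0.546: τ_max = 16T/(π d_o³ (1−k⁴)), so d_o = [16T/(π τ_allow (1−k⁴))]^(1/3) = [16·94.47/(π·7.14×10^7·0.9111)]^(1/3) = 0.01948 m.

19.5 mm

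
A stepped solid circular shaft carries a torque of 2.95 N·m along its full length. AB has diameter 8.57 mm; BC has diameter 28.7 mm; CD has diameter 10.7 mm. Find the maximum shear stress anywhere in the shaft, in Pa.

Under the same torque, τ_max = 16T/(πd³) is largest where d is smallest — segment AB (d = 8.57 mm).
τ_max = 16·2.950/(π·(0.00857)³) = 2.387×10^7 Pa.

2.39e7 Pa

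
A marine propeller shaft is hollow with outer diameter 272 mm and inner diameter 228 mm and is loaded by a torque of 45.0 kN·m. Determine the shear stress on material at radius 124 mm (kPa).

20500 kPa

J = π(d_o⁴ − d_i⁴)/32 = π(0.272⁴ − 0.228⁴)/32 = 2.721×10^-4 m⁴.
Shear stress varies linearly with radius: τ = T·r/J = 45000 × 0.124 / 2.721×10^-4 = 2.051×10^7 Pa.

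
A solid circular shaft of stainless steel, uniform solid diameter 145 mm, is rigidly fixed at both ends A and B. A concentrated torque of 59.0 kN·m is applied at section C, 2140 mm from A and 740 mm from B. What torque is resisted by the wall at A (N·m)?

With uniform GJ and both ends fixed, compatibility θ_AC = θ_CB gives T_A·a = T_B·b, together with T_A + T_B = T₀.
T_A = T₀·b/(a+b) = 59000·740/2880 = 15160 N·m; T_B = 43840 N·m.

15200 N·m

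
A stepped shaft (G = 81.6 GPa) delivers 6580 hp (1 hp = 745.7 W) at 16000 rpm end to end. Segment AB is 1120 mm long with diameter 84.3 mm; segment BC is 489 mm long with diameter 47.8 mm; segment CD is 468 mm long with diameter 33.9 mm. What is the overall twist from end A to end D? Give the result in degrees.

9.85°

ω = 2π·16000/60 = 1676 rad/s, so T = P/ω = 6580×745.7 / 1676 = 2928 N·m.
J_AB = π(0.0843)⁴/32 = 4.96×10^-6 m⁴; J_BC = π(0.0478)⁴/32 = 5.13×10^-7 m⁴; J_CD = π(0.0339)⁴/32 = 1.30×10^-7 m⁴.
θ = (T/G)·Σ L_i/J_i = (2928/81.6×10⁹)·(1.12/4.96×10^-6 + 0.489/5.13×10^-7 + 0.468/1.30×10^-7) = 0.1719 rad.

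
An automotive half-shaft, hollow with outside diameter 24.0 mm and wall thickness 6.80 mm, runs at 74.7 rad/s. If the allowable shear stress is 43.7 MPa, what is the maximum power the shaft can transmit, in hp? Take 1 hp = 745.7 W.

J = π(d_o⁴ − d_i⁴)/32 = π(0.0240⁴ − 0.0104⁴)/32 = 3.142×10^-8 m⁴.
T_max = τ_allow·J/r = 4.37×10^7 × 3.142×10^-8 / 0.0120 = 114.4 N·m.
ω = 74.7 rad/s, so P_max = T_max·ω = 8548 W.

11.5 hp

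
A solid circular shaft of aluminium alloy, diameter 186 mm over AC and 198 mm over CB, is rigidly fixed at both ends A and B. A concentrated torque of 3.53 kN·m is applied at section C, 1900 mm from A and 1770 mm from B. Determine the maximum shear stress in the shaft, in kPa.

Compatibility: T_A·a/J_AC = T_B·b/J_CB with T_A + T_B = T₀.
J_AC = 1.18×10^-4 m⁴, J_CB = 1.51×10^-4 m⁴, so T_A = T₀·(J_AC/a)/((J_AC/a)+(J_CB/b)) = 1484 N·m, T_B = 2046 N·m.
τ in each portion: τ_AC = 1.17×10^6 Pa, τ_CB = 1.34×10^6 Pa; maximum is in CB.
τ_max = T_CB·r/J = 2046·0.0990/1.51×10^-4 = 1.342×10^6 Pa.

1340 kPa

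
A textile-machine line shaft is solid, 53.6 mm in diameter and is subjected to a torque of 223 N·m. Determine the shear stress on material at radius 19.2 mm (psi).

766 psi

J = πd⁴/32 = π(0.0536)⁴/32 = 8.103×10^-7 m⁴.
Shear stress varies linearly with radius: τ = T·r/J = 223.0 × 0.0192 / 8.103×10^-7 = 5.284×10^6 Pa.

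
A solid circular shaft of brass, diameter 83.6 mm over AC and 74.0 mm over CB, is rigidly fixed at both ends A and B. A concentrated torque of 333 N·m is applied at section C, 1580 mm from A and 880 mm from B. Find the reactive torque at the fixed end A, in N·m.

Compatibility: T_A·a/J_AC = T_B·b/J_CB with T_A + T_B = T₀.
J_AC = 4.80×10^-6 m⁴, J_CB = 2.94×10^-6 m⁴, so T_A = T₀·(J_AC/a)/((J_AC/a)+(J_CB/b)) = 158.4 N·m, T_B = 174.6 N·m.

158 N·m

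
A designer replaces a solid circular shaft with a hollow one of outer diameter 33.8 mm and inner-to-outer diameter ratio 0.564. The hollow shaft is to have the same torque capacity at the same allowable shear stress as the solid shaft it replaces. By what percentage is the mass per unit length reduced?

Equal τ_max and T ⇒ the solid shaft needs d_s³ = d_o³(1−k⁴), so d_s = 33.8·(1−0.564⁴)^(1/3) = 32.62 mm.
Area ratio A_h/A_s = d_o²(1−k²)/d_s² = (1−k²)/(1−k⁴)^(2/3) = 0.7322.
Mass saving = 1 − 0.7322 = 26.8 %.

26.8 %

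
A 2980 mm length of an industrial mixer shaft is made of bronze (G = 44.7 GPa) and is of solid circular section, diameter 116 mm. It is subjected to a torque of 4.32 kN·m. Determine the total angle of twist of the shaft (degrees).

0.928°

J = πd⁴/32 = π(0.116)⁴/32 = 1.778×10^-5 m⁴.
θ = T·L/(G·J) = 4320 × 2.98 / (44.7×10⁹ × 1.778×10^-5) = 0.01620 rad.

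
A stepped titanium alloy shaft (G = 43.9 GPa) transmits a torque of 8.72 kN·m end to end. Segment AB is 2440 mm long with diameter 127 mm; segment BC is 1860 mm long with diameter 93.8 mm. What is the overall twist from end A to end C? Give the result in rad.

J_AB = π(0.127)⁴/32 = 2.55×10^-5 m⁴; J_BC = π(0.0938)⁴/32 = 7.60×10^-6 m⁴.
θ = (T/G)·Σ L_i/J_i = (8720/43.9×10⁹)·(2.44/2.55×10^-5 + 1.86/7.60×10^-6) = 0.06759 rad.

0.0676 rad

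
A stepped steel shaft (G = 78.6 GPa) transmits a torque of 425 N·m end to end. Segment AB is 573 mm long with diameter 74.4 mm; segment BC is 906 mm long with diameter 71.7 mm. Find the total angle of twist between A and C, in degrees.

J_AB = π(0.0744)⁴/32 = 3.01×10^-6 m⁴; J_BC = π(0.0717)⁴/32 = 2.59×10^-6 m⁴.
θ = (T/G)·Σ L_i/J_i = (425.0/78.6×10⁹)·(0.573/3.01×10^-6 + 0.906/2.59×10^-6) = 2.918×10^-3 rad.

0.167°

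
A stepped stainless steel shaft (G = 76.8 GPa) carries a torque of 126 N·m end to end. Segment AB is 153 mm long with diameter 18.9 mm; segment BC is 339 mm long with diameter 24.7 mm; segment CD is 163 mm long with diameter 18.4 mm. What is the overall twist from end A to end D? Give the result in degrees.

J_AB = π(0.0189)⁴/32 = 1.25×10^-8 m⁴; J_BC = π(0.0247)⁴/32 = 3.65×10^-8 m⁴; J_CD = π(0.0184)⁴/32 = 1.13×10^-8 m⁴.
θ = (T/G)·Σ L_i/J_i = (126.0/76.8×10⁹)·(0.153/1.25×10^-8 + 0.339/3.65×10^-8 + 0.163/1.13×10^-8) = 0.05902 rad.

3.38°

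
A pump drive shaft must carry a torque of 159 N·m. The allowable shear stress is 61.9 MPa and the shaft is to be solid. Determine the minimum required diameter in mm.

23.6 mm

For a solid shaft τ_max = 16T/(πd³), so d = (16T/(π τ_allow))^(1/3) = (16·159.0/(π·6.19×10^7))^(1/3) = 0.02356 m.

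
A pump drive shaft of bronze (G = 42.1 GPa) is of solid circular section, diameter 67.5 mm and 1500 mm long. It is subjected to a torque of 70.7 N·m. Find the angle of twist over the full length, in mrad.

1.24 mrad

J = πd⁴/32 = π(0.0675)⁴/32 = 2.038×10^-6 m⁴.
θ = T·L/(G·J) = 70.70 × 1.50 / (42.1×10⁹ × 2.038×10^-6) = 1.236×10^-3 rad.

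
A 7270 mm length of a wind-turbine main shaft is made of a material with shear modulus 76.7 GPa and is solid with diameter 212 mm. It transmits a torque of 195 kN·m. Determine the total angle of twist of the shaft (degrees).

5.34°

J = πd⁴/32 = π(0.212)⁴/32 = 1.983×10^-4 m⁴.
θ = T·L/(G·J) = 195000 × 7.27 / (76.7×10⁹ × 1.983×10^-4) = 0.09320 rad.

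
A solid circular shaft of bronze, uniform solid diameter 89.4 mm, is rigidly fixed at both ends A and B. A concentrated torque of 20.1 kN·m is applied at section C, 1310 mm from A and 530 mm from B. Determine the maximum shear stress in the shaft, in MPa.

102 MPa

With uniform GJ and both ends fixed, compatibility θ_AC = θ_CB gives T_A·a = T_B·b, together with T_A + T_B = T₀.
T_A = T₀·b/(a+b) = 20100·530/1840 = 5790 N·m; T_B = 14310 N·m.
τ in each portion: τ_AC = 4.13×10^7 Pa, τ_CB = 1.02×10^8 Pa; maximum is in CB.
τ_max = T_CB·r/J = 14310·0.0447/6.27×10^-6 = 1.020×10^8 Pa.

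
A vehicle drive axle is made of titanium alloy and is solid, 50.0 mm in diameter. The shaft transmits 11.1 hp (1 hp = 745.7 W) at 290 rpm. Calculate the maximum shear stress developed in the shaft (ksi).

ω = 2π·290/60 = 30.37 rad/s, so T = P/ω = 11.1×745.7 / 30.37 = 272.6 N·m.
J = πd⁴/32 = π(0.0500)⁴/32 = 6.136×10^-7 m⁴.
τ_max = T·r/J = 272.6 × 0.0250 / 6.136×10^-7 = 1.111×10^7 Pa.

1.61 ksi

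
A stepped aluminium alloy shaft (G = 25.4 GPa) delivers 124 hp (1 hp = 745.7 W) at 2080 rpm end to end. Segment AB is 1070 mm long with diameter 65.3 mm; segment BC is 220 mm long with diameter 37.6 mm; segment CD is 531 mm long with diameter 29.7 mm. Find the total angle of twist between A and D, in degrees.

8.30°

ω = 2π·2080/60 = 217.8 rad/s, so T = P/ω = 124×745.7 / 217.8 = 424.5 N·m.
J_AB = π(0.0653)⁴/32 = 1.79×10^-6 m⁴; J_BC = π(0.0376)⁴/32 = 1.96×10^-7 m⁴; J_CD = π(0.0297)⁴/32 = 7.64×10^-8 m⁴.
θ = (T/G)·Σ L_i/J_i = (424.5/25.4×10⁹)·(1.07/1.79×10^-6 + 0.220/1.96×10^-7 + 0.531/7.64×10^-8) = 0.1449 rad.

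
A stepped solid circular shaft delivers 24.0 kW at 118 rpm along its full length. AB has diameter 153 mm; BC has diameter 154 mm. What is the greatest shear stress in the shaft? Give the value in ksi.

0.401 ksi

ω = 2π·118/60 = 12.36 rad/s, so T = P/ω = 24.0×10³ / 12.36 = 1942 N·m.
Under the same torque, τ_max = 16T/(πd³) is largest where d is smallest — segment AB (d = 153 mm).
τ_max = 16·1942/(π·(0.153)³) = 2.762×10^6 Pa.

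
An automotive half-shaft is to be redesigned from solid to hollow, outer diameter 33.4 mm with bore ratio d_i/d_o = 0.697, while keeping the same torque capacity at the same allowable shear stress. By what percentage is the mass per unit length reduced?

38.5 %

Equal τ_max and T ⇒ the solid shaft needs d_s³ = d_o³(1−k⁴), so d_s = 33.4·(1−0.697⁴)^(1/3) = 30.53 mm.
Area ratio A_h/A_s = d_o²(1−k²)/d_s² = (1−k²)/(1−k⁴)^(2/3) = 0.6153.
Mass saving = 1 − 0.6153 = 38.5 %.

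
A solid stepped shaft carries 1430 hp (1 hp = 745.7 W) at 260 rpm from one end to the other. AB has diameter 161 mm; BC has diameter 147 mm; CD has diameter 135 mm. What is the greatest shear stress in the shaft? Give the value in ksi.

ω = 2π·260/60 = 27.23 rad/s, so T = P/ω = 1430×745.7 / 27.23 = 39170 N·m.
Under the same torque, τ_max = 16T/(πd³) is largest where d is smallest — segment CD (d = 135 mm).
τ_max = 16·39170/(π·(0.135)³) = 8.107×10^7 Pa.

11.8 ksi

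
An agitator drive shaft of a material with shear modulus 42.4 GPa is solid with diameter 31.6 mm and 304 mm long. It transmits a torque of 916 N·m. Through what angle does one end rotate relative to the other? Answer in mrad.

67.1 mrad

J = πd⁴/32 = π(0.0316)⁴/32 = 9.789×10^-8 m⁴.
θ = T·L/(G·J) = 916.0 × 0.304 / (42.4×10⁹ × 9.789×10^-8) = 0.06709 rad.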